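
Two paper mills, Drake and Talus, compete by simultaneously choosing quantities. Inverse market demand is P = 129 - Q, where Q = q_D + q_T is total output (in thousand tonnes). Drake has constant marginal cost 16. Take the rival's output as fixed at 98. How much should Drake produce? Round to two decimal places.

7.50

With the rival's output fixed at 98, Drake's profit is π_D = (129 - 98 - q_D)q_D - (16q_D) = (31 - q_D)q_D - (16q_D).
∂π_D/∂q_D = 15 - 2q_D = 0, so q_D = 15/2.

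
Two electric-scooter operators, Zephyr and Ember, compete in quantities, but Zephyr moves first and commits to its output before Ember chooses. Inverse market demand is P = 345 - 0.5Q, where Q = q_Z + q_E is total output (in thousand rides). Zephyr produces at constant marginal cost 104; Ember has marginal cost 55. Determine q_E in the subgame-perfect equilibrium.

The follower Ember best-responds to any q_Z: π_E = (345 - 0.5Q)q_E - 55q_E.
Follower FOC: 290 - (1/2)q_Z - q_E = 0, so q_E(q_Z) = (290 - (1/2)q_Z).
Zephyr substitutes q_E(q_Z) into its own profit: π_Z = q_Z(345 - (1/2)q_Z - (290 - (1/2)q_Z)/2) - 104q_Z = (200 - (1/4)q_Z)q_Z - 104q_Z.
Maximising: ∂π_Z/∂q_Z = 96 - (1/2)q_Z = 0, giving q_Z = 192.
Then q_E = (290 - (1/2)·192) = 194.

194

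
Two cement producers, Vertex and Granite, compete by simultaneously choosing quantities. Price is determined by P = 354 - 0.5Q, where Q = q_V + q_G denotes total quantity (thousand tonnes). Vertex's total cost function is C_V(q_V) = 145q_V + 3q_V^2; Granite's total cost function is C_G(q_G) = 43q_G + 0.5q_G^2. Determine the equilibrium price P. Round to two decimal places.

269.09

Vertex's profit: π_V = (354 - 0.5Q)q_V - (145q_V + 3q_V²). Setting ∂π_V/∂q_V = 0: 209 - 7q_V - (1/2)(q_G) = 0.
Granite's profit: π_G = (354 - 0.5Q)q_G - (43q_G + (1/2)q_G²). Setting ∂π_G/∂q_G = 0: 311 - 2q_G - (1/2)(q_V) = 0.
Rearranging gives the reaction functions q_V = (209 - (1/2)q_G)/7 and q_G = (311 - (1/2)q_V)/2.
Solving the pair: q_V = 210/11, q_G = 1658/11.
Total output Q = 1868/11, so price P = 354 - (1/2)·(1868/11) = 269.0909.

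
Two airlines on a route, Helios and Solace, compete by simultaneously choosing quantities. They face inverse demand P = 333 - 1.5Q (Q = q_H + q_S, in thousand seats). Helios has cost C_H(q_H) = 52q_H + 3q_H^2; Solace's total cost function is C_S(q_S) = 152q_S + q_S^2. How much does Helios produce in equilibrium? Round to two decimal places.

Helios's profit: π_H = (333 - 1.5Q)q_H - (52q_H + 3q_H²). Setting ∂π_H/∂q_H = 0: 281 - 9q_H - (3/2)(q_S) = 0.
Solace's first-order condition: 181 - 5q_S - (3/2)(q_H) = 0.
So q_H = (281 - (3/2)q_S)/9 and q_S = (181 - (3/2)q_H)/5.
Solving the pair: q_H = 26.5146, q_S = 1610/57.

26.51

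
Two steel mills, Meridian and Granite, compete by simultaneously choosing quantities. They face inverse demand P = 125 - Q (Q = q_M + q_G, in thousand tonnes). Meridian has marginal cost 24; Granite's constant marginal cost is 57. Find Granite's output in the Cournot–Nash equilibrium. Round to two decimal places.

11.67

Meridian's profit: π_M = (125 - Q)q_M - (24q_M). Setting ∂π_M/∂q_M = 0: 101 - 2q_M - (q_G) = 0.
Granite's first-order condition: 68 - 2q_G - (q_M) = 0.
Rearranging gives the reaction functions q_M = (101 - q_G)/2 and q_G = (68 - q_M)/2.
Substituting one into the other gives q_M = 134/3 and q_G = 35/3.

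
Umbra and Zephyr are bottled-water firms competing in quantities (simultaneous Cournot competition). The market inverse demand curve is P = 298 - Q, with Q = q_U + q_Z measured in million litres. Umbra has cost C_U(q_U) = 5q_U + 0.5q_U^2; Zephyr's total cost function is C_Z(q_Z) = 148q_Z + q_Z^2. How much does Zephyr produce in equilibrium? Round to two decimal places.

14.27

Umbra's profit: π_U = (298 - Q)q_U - (5q_U + (1/2)q_U²). Setting ∂π_U/∂q_U = 0: 293 - 3q_U - (q_Z) = 0.
Zephyr's profit: π_Z = (298 - Q)q_Z - (148q_Z + q_Z²). Setting ∂π_Z/∂q_Z = 0: 150 - 4q_Z - (q_U) = 0.
So q_U = (293 - q_Z)/3 and q_Z = (150 - q_U)/4.
Solving the pair: q_U = 1022/11, q_Z = 157/11.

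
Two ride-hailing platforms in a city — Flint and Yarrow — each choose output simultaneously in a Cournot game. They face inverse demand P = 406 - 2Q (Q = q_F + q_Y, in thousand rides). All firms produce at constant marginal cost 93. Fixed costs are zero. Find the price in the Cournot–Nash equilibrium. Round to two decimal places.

A representative firm's profit is π_i = q_i(406 - 2Q) - 93q_i.
Setting ∂π_i/∂q_i = 0 with rivals' quantities fixed: 313 - 4q_i - 2q_j = 0.
With identical firms every q_j equals q_i, so q_j = q_i and 313 = 6q_i, giving q_i = 313/6.
Total output Q = 313/3, so price P = 406 - 2·(313/3) = 592/3.

197.33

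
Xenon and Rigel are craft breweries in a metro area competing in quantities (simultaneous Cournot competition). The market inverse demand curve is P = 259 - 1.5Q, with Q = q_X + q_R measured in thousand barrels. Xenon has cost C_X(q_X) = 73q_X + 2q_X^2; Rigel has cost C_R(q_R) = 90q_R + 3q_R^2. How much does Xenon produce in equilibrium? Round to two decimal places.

23.38

Xenon's profit: π_X = (259 - 1.5Q)q_X - (73q_X + 2q_X²). Setting ∂π_X/∂q_X = 0: 186 - 7q_X - (3/2)(q_R) = 0.
Rigel's first-order condition: 169 - 9q_R - (3/2)(q_X) = 0.
Rearranging gives the reaction functions q_X = (186 - (3/2)q_R)/7 and q_R = (169 - (3/2)q_X)/9.
Solving the pair: q_X = 1894/81, q_R = 14.8807.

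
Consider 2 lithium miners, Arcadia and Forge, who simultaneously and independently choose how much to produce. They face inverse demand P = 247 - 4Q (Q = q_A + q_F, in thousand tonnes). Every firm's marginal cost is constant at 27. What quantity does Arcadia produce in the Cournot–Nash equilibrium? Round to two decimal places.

18.33

A representative firm's profit is π_i = q_i(247 - 4Q) - 27q_i.
First-order condition (treating rivals' output as given): 220 - 8q_i - 4q_j = 0.
By symmetry each firm produces the same amount; substituting q_j = q_i yields q_i = 220/12 = 55/3.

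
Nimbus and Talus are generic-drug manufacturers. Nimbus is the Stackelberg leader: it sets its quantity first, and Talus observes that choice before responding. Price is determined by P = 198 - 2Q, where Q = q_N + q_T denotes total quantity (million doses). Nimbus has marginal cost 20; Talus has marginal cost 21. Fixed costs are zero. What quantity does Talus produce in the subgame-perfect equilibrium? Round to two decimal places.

The follower Talus best-responds to any q_N: π_T = (198 - 2Q)q_T - 21q_T.
Follower FOC: 177 - 2q_N - 4q_T = 0, so q_T(q_N) = (177 - 2q_N)/4.
Nimbus substitutes q_T(q_N) into its own profit: π_N = q_N(198 - 2q_N - (177 - 2q_N)/2) - 20q_N = (219/2 - q_N)q_N - 20q_N.
Maximising: ∂π_N/∂q_N = 179/2 - 2q_N = 0, giving q_N = 179/4.
Then q_T = (177 - 2·(179/4))/4 = 175/8.

21.88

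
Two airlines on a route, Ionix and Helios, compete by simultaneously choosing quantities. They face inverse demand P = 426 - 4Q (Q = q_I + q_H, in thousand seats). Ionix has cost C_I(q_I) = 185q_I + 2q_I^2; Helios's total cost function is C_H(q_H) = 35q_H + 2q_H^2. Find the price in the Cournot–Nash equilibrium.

Ionix's profit: π_I = (426 - 4Q)q_I - (185q_I + 2q_I²). Setting ∂π_I/∂q_I = 0: 241 - 12q_I - 4(q_H) = 0.
Helios's profit: π_H = (426 - 4Q)q_H - (35q_H + 2q_H²). Setting ∂π_H/∂q_H = 0: 391 - 12q_H - 4(q_I) = 0.
So q_I = (241 - 4q_H)/12 and q_H = (391 - 4q_I)/12.
Solving the pair: q_I = 83/8, q_H = 233/8.
Total output Q = 79/2, so price P = 426 - 4·(79/2) = 268.

268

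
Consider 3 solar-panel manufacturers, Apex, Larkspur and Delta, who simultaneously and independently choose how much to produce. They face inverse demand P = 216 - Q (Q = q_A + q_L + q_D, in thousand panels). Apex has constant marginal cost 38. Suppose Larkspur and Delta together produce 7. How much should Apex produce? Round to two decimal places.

With rivals' combined output fixed at 7, Apex's profit is π_A = (216 - 7 - q_A)q_A - (38q_A) = (209 - q_A)q_A - (38q_A).
∂π_A/∂q_A = 171 - 2q_A = 0, so q_A = 171/2.

85.50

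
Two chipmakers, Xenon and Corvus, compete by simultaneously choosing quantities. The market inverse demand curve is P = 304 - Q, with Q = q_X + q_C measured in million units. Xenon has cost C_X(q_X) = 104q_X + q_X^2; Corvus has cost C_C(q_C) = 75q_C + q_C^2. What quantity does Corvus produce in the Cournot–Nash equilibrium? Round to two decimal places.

Xenon's profit: π_X = (304 - Q)q_X - (104q_X + q_X²). Setting ∂π_X/∂q_X = 0: 200 - 4q_X - (q_C) = 0.
Corvus's first-order condition: 229 - 4q_C - (q_X) = 0.
So q_X = (200 - q_C)/4 and q_C = (229 - q_X)/4.
Substituting one into the other gives q_X = 571/15 and q_C = 716/15.

47.73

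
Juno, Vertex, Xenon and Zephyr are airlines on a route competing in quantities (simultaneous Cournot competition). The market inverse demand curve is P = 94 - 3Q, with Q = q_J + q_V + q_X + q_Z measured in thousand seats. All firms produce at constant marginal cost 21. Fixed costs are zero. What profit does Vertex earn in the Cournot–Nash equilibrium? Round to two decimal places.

A representative firm's profit is π_i = q_i(94 - 3Q) - 21q_i.
First-order condition (treating rivals' output as given): 73 - 6q_i - 3·Σ_{j≠i} q_j = 0.
With identical firms every q_j equals q_i, so Σ_{j≠i} q_j = 3q_i and 73 = 15q_i, giving q_i = 73/15.
Price P = 94 - 3·(292/15) = 178/5.
Vertex's profit: (178/5 - 21)·(73/15) = 71.0533.

71.05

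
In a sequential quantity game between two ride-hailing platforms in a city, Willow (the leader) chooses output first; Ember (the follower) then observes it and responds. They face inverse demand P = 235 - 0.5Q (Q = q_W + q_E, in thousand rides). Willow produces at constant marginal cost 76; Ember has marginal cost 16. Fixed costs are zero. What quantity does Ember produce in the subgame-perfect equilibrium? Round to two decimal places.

Solve by backward induction. Given q_W, the follower Ember maximises π_E = (235 - (1/2)q_W - (1/2)q_E)q_E - 16q_E.
Setting the follower's marginal profit to zero, 219 - (1/2)q_W - q_E = 0, i.e. q_E = (219 - (1/2)q_W).
Willow substitutes q_E(q_W) into its own profit: π_W = q_W(235 - (1/2)q_W - (219 - (1/2)q_W)/2) - 76q_W = (251/2 - (1/4)q_W)q_W - 76q_W.
Maximising: ∂π_W/∂q_W = 99/2 - (1/2)q_W = 0, giving q_W = 99.
Then q_E = (219 - (1/2)·99) = 339/2.

169.50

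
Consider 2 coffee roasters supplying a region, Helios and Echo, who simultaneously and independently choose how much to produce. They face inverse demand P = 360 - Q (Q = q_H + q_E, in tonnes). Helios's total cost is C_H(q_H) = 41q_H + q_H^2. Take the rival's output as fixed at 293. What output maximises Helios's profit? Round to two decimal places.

With the rival's output fixed at 293, Helios's profit is π_H = (360 - 293 - q_H)q_H - (41q_H + q_H²) = (67 - q_H)q_H - (41q_H + q_H²).
∂π_H/∂q_H = 26 - 4q_H = 0, so q_H = 13/2.

6.50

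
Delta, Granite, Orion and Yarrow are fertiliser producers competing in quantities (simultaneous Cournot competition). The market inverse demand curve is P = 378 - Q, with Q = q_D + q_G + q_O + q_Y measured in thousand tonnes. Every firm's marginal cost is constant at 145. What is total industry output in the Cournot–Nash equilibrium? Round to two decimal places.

186.40

A representative firm's profit is π_i = q_i(378 - Q) - 145q_i.
Setting ∂π_i/∂q_i = 0 with rivals' quantities fixed: 233 - 2q_i - Σ_{j≠i} q_j = 0.
By symmetry each firm produces the same amount; substituting Σ_{j≠i} q_j = 3q_i yields q_i = 233/5.
Total output Q = 233/5 + 233/5 + 233/5 + 233/5 = 932/5.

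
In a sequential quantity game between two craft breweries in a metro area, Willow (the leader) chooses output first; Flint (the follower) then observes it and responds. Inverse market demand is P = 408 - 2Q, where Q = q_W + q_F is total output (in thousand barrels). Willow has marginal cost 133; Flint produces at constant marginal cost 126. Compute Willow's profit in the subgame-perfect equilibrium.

4489

Solve by backward induction. Given q_W, the follower Flint maximises π_F = (408 - 2q_W - 2q_F)q_F - 126q_F.
∂π_F/∂q_F = 282 - 2q_W - 4q_F = 0 gives the reaction function q_F = (282 - 2q_W)/4.
The leader anticipates this reaction. Substituting into P = 408 - 2Q gives P = 267 - q_W, so π_W = (267 - q_W)q_W - 133q_W.
Maximising: ∂π_W/∂q_W = 134 - 2q_W = 0, giving q_W = 67.
Then q_F = (282 - 2·67)/4 = 37.
Price P = 408 - 2·104 = 200.
Willow's profit: (200 - 133)·67 = 4489.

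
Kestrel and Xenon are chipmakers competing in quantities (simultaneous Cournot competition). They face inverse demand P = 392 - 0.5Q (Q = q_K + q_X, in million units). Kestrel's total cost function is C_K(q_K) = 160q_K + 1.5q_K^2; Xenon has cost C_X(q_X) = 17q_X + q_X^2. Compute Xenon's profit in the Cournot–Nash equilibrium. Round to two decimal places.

Kestrel's profit: π_K = (392 - 0.5Q)q_K - (160q_K + (3/2)q_K²). Setting ∂π_K/∂q_K = 0: 232 - 4q_K - (1/2)(q_X) = 0.
Xenon's first-order condition: 375 - 3q_X - (1/2)(q_K) = 0.
Best responses: q_K = (232 - (1/2)q_X)/4, q_X = (375 - (1/2)q_K)/3.
Substituting one into the other gives q_K = 43.2766 and q_X = 117.7872.
Price P = 392 - (1/2)·161.0638 = 311.4681.
Xenon's profit: 311.4681·117.7872 - 17·117.7872 - 117.7872² = 20810.7488.

20810.75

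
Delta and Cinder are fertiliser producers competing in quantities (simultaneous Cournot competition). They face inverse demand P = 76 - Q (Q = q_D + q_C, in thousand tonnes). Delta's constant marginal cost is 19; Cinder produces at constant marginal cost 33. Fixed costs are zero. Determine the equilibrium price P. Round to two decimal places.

Delta's profit: π_D = (76 - Q)q_D - (19q_D). Setting ∂π_D/∂q_D = 0: 57 - 2q_D - (q_C) = 0.
Cinder's first-order condition: 43 - 2q_C - (q_D) = 0.
Best responses: q_D = (57 - q_C)/2, q_C = (43 - q_D)/2.
Solving the pair: q_D = 71/3, q_C = 29/3.
Total output Q = 100/3, so price P = 76 - 100/3 = 128/3.

42.67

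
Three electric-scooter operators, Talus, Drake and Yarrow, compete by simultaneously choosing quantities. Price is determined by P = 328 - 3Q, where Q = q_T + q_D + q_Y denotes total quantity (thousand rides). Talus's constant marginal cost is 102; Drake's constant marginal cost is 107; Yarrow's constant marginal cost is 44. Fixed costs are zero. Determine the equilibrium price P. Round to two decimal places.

Talus's profit: π_T = (328 - 3Q)q_T - (102q_T). Setting ∂π_T/∂q_T = 0: 226 - 6q_T - 3(q_D + q_Y) = 0.
Drake's profit: π_D = (328 - 3Q)q_D - (107q_D). Setting ∂π_D/∂q_D = 0: 221 - 6q_D - 3(q_T + q_Y) = 0.
Yarrow's profit: π_Y = (328 - 3Q)q_Y - (44q_Y). Setting ∂π_Y/∂q_Y = 0: 284 - 6q_Y - 3(q_T + q_D) = 0.
Adding the 3 conditions: 731 − 6Q − 6Q = 0, i.e. Q = 731/12.
Back-substituting: q_T = (226 − 731/4)/3 = 173/12, q_D = (221 − 731/4)/3 = 51/4, q_Y = (284 − 731/4)/3 = 135/4.
Total output Q = 731/12, so price P = 328 - 3·(731/12) = 581/4.

145.25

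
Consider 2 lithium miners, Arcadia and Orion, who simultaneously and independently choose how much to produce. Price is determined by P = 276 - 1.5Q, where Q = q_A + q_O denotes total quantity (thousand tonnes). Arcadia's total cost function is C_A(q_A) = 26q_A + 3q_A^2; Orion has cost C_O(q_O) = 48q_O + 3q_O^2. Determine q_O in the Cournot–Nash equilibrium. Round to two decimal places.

21.30

Arcadia's profit: π_A = (276 - 1.5Q)q_A - (26q_A + 3q_A²). Setting ∂π_A/∂q_A = 0: 250 - 9q_A - (3/2)(q_O) = 0.
Orion's first-order condition: 228 - 9q_O - (3/2)(q_A) = 0.
Rearranging gives the reaction functions q_A = (250 - (3/2)q_O)/9 and q_O = (228 - (3/2)q_A)/9.
Substituting one into the other gives q_A = 848/35 and q_O = 21.2952.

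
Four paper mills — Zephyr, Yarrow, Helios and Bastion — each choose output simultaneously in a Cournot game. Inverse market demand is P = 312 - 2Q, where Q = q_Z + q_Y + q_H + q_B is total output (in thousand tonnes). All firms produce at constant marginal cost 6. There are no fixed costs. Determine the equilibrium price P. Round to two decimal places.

67.20

Each firm earns π_i = (312 - 2Q)q_i - 6q_i.
Setting ∂π_i/∂q_i = 0 with rivals' quantities fixed: 306 - 4q_i - 2·Σ_{j≠i} q_j = 0.
By symmetry each firm produces the same amount; substituting Σ_{j≠i} q_j = 3q_i yields q_i = 306/10 = 153/5.
Total output Q = 612/5, so price P = 312 - 2·(612/5) = 336/5.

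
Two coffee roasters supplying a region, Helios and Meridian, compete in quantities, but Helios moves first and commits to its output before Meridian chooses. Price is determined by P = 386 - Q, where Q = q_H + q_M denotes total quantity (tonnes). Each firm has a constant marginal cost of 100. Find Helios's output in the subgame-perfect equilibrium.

143

The follower Meridian best-responds to any q_H: π_M = (386 - Q)q_M - 100q_M.
Follower FOC: 286 - q_H - 2q_M = 0, so q_M(q_H) = (286 - q_H)/2.
Helios substitutes q_M(q_H) into its own profit: π_H = q_H(386 - q_H - (286 - q_H)/2) - 100q_H = (243 - (1/2)q_H)q_H - 100q_H.
Leader FOC: 143 - q_H = 0, so q_H = 143.
Then q_M = (286 - 143)/2 = 143/2.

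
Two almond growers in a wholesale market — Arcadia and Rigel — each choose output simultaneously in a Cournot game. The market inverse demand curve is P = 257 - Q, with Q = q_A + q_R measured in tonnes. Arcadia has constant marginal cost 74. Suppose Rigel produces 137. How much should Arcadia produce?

With the rival's output fixed at 137, Arcadia's profit is π_A = (257 - 137 - q_A)q_A - (74q_A) = (120 - q_A)q_A - (74q_A).
∂π_A/∂q_A = 46 - 2q_A = 0, so q_A = 23.

23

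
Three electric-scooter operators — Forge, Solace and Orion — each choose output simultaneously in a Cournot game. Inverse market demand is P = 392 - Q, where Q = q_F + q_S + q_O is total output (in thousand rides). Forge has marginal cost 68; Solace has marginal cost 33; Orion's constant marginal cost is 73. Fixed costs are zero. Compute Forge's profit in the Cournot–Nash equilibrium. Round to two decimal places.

5402.25

Forge's profit: π_F = (392 - Q)q_F - (68q_F). Setting ∂π_F/∂q_F = 0: 324 - 2q_F - (q_S + q_O) = 0.
Solace's first-order condition: 359 - 2q_S - (q_F + q_O) = 0.
Orion's profit: π_O = (392 - Q)q_O - (73q_O). Setting ∂π_O/∂q_O = 0: 319 - 2q_O - (q_F + q_S) = 0.
Adding the 3 first-order conditions: 1002 − 4Q = 0, so Q = 501/2.
Back-substituting: q_F = (324 − 501/2) = 147/2, q_S = (359 − 501/2) = 217/2, q_O = (319 − 501/2) = 137/2.
Price P = 392 - 501/2 = 283/2.
Forge's profit: (283/2 - 68)·(147/2) = 5402.2500.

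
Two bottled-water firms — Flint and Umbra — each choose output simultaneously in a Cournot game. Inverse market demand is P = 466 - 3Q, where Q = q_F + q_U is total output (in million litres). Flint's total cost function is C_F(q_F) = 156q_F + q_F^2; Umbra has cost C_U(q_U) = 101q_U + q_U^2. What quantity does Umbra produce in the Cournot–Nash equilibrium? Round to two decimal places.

Flint's profit: π_F = (466 - 3Q)q_F - (156q_F + q_F²). Setting ∂π_F/∂q_F = 0: 310 - 8q_F - 3(q_U) = 0.
Umbra's first-order condition: 365 - 8q_U - 3(q_F) = 0.
Best responses: q_F = (310 - 3q_U)/8, q_U = (365 - 3q_F)/8.
Solving the pair: q_F = 277/11, q_U = 398/11.

36.18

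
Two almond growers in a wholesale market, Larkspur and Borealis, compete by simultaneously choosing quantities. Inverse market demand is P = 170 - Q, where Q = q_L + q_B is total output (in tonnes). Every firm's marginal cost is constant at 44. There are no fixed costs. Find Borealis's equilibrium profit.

A representative firm's profit is π_i = q_i(170 - Q) - 44q_i.
Setting ∂π_i/∂q_i = 0 with rivals' quantities fixed: 126 - 2q_i - q_j = 0.
By symmetry each firm produces the same amount; substituting q_j = q_i yields q_i = 126/3 = 42.
Price P = 170 - 84 = 86.
Borealis's profit: (86 - 44)·42 = 1764.

1764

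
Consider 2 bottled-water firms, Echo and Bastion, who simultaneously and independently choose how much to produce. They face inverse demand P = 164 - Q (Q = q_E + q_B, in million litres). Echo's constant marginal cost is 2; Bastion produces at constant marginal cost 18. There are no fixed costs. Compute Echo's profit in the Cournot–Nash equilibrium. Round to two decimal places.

3520.44

Echo's profit: π_E = (164 - Q)q_E - (2q_E). Setting ∂π_E/∂q_E = 0: 162 - 2q_E - (q_B) = 0.
Bastion's profit: π_B = (164 - Q)q_B - (18q_B). Setting ∂π_B/∂q_B = 0: 146 - 2q_B - (q_E) = 0.
Best responses: q_E = (162 - q_B)/2, q_B = (146 - q_E)/2.
Substituting one into the other gives q_E = 178/3 and q_B = 130/3.
Price P = 164 - 308/3 = 184/3.
Echo's profit: (184/3 - 2)·(178/3) = 3520.4444.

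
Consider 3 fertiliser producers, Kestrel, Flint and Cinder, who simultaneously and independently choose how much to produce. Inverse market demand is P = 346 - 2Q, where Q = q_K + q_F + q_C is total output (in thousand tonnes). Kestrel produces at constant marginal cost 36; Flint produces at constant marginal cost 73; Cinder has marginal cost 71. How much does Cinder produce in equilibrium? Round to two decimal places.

30.25

Kestrel's profit: π_K = (346 - 2Q)q_K - (36q_K). Setting ∂π_K/∂q_K = 0: 310 - 4q_K - 2(q_F + q_C) = 0.
Flint's profit: π_F = (346 - 2Q)q_F - (73q_F). Setting ∂π_F/∂q_F = 0: 273 - 4q_F - 2(q_K + q_C) = 0.
Cinder's profit: π_C = (346 - 2Q)q_C - (71q_C). Setting ∂π_C/∂q_C = 0: 275 - 4q_C - 2(q_K + q_F) = 0.
Adding the 3 first-order conditions: 858 − 8Q = 0, so Q = 429/4.
Back-substituting: q_K = (310 − 429/2)/2 = 191/4, q_F = (273 − 429/2)/2 = 117/4, q_C = (275 − 429/2)/2 = 121/4.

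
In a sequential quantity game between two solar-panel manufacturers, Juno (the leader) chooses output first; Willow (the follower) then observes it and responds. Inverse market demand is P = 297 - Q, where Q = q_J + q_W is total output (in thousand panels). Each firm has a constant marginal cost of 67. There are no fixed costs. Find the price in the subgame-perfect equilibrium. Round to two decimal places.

Solve by backward induction. Given q_J, the follower Willow maximises π_W = (297 - q_J - q_W)q_W - 67q_W.
Follower FOC: 230 - q_J - 2q_W = 0, so q_W(q_J) = (230 - q_J)/2.
The leader anticipates this reaction. Substituting into P = 297 - Q gives P = 182 - (1/2)q_J, so π_J = (182 - (1/2)q_J)q_J - 67q_J.
The leader's first-order condition 115 - q_J = 0 yields q_J = 115.
Then q_W = (230 - 115)/2 = 115/2.
Total output Q = 345/2, so price P = 297 - 345/2 = 249/2.

124.50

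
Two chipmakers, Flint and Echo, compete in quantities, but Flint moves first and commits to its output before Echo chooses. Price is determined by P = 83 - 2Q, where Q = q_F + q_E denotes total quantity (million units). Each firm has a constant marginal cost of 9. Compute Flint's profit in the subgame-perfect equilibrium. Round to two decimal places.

The follower Echo best-responds to any q_F: π_E = (83 - 2Q)q_E - 9q_E.
∂π_E/∂q_E = 74 - 2q_F - 4q_E = 0 gives the reaction function q_E = (74 - 2q_F)/4.
Flint substitutes q_E(q_F) into its own profit: π_F = q_F(83 - 2q_F - (74 - 2q_F)/2) - 9q_F = (46 - q_F)q_F - 9q_F.
Maximising: ∂π_F/∂q_F = 37 - 2q_F = 0, giving q_F = 37/2.
Then q_E = (74 - 2·(37/2))/4 = 37/4.
Price P = 83 - 2·(111/4) = 55/2.
Flint's profit: (55/2 - 9)·(37/2) = 1369/4.

342.25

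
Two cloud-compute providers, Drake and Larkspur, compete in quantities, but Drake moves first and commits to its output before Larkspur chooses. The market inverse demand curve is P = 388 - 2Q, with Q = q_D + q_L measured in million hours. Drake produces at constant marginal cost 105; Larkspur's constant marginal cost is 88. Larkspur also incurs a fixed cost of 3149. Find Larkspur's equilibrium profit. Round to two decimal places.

337.13

Solve by backward induction. Given q_D, the follower Larkspur maximises π_L = (388 - 2q_D - 2q_L)q_L - 88q_L.
Follower FOC: 300 - 2q_D - 4q_L = 0, so q_L(q_D) = (300 - 2q_D)/4.
Drake substitutes q_L(q_D) into its own profit: π_D = q_D(388 - 2q_D - (300 - 2q_D)/2) - 105q_D = (238 - q_D)q_D - 105q_D.
Leader FOC: 133 - 2q_D = 0, so q_D = 133/2.
Then q_L = (300 - 2·(133/2))/4 = 167/4.
Price P = 388 - 2·(433/4) = 343/2.
Larkspur's profit: (343/2 - 88)·(167/4) - 3149 = 337.1250.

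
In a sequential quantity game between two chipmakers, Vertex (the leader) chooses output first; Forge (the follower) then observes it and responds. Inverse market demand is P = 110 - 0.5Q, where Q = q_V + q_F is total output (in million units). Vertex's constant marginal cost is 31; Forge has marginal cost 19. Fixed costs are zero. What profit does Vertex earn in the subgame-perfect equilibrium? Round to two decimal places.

Solve by backward induction. Given q_V, the follower Forge maximises π_F = (110 - (1/2)q_V - (1/2)q_F)q_F - 19q_F.
Setting the follower's marginal profit to zero, 91 - (1/2)q_V - q_F = 0, i.e. q_F = (91 - (1/2)q_V).
Vertex substitutes q_F(q_V) into its own profit: π_V = q_V(110 - (1/2)q_V - (91 - (1/2)q_V)/2) - 31q_V = (129/2 - (1/4)q_V)q_V - 31q_V.
Maximising: ∂π_V/∂q_V = 67/2 - (1/2)q_V = 0, giving q_V = 67.
Then q_F = (91 - (1/2)·67) = 115/2.
Price P = 110 - (1/2)·(249/2) = 191/4.
Vertex's profit: (191/4 - 31)·67 = 1122.2500.

1122.25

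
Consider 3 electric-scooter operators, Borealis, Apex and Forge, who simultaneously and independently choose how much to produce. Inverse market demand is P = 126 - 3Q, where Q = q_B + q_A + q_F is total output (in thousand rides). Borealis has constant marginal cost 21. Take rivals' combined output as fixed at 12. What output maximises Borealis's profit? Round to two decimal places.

With rivals' combined output fixed at 12, Borealis's profit is π_B = (126 - 3·12 - 3q_B)q_B - (21q_B) = (90 - 3q_B)q_B - (21q_B).
∂π_B/∂q_B = 69 - 6q_B = 0, so q_B = 23/2.

11.50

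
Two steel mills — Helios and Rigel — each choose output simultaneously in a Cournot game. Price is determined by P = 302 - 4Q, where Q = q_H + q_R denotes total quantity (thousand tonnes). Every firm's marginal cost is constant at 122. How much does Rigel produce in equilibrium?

A representative firm's profit is π_i = q_i(302 - 4Q) - 122q_i.
Setting ∂π_i/∂q_i = 0 with rivals' quantities fixed: 180 - 8q_i - 4q_j = 0.
With identical firms every q_j equals q_i, so q_j = q_i and 180 = 12q_i, giving q_i = 15.

15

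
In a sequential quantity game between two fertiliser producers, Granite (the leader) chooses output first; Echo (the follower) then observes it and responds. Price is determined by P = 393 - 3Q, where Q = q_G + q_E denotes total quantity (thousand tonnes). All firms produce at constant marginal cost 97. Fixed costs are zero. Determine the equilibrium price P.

The follower Echo best-responds to any q_G: π_E = (393 - 3Q)q_E - 97q_E.
∂π_E/∂q_E = 296 - 3q_G - 6q_E = 0 gives the reaction function q_E = (296 - 3q_G)/6.
The leader anticipates this reaction. Substituting into P = 393 - 3Q gives P = 245 - (3/2)q_G, so π_G = (245 - (3/2)q_G)q_G - 97q_G.
Maximising: ∂π_G/∂q_G = 148 - 3q_G = 0, giving q_G = 148/3.
Then q_E = (296 - 3·(148/3))/6 = 74/3.
Total output Q = 74, so price P = 393 - 3·74 = 171.

171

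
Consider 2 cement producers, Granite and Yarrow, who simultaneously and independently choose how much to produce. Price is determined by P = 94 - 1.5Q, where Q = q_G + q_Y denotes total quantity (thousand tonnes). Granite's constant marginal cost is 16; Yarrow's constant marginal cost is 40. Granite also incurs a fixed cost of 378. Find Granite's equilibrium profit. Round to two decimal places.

Granite's profit: π_G = (94 - 1.5Q)q_G - (16q_G). Setting ∂π_G/∂q_G = 0: 78 - 3q_G - (3/2)(q_Y) = 0.
Yarrow's first-order condition: 54 - 3q_Y - (3/2)(q_G) = 0.
So q_G = (78 - (3/2)q_Y)/3 and q_Y = (54 - (3/2)q_G)/3.
Substituting one into the other gives q_G = 68/3 and q_Y = 20/3.
Price P = 94 - (3/2)·(88/3) = 50.
Granite's profit: (50 - 16)·(68/3) - 378 = 1178/3.

392.67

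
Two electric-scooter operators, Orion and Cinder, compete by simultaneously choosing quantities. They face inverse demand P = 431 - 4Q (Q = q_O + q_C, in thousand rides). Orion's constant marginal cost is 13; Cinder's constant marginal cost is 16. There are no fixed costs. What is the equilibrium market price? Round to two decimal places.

153.33

Orion's profit: π_O = (431 - 4Q)q_O - (13q_O). Setting ∂π_O/∂q_O = 0: 418 - 8q_O - 4(q_C) = 0.
Cinder's profit: π_C = (431 - 4Q)q_C - (16q_C). Setting ∂π_C/∂q_C = 0: 415 - 8q_C - 4(q_O) = 0.
Rearranging gives the reaction functions q_O = (418 - 4q_C)/8 and q_C = (415 - 4q_O)/8.
Substituting one into the other gives q_O = 421/12 and q_C = 103/3.
Total output Q = 833/12, so price P = 431 - 4·(833/12) = 460/3.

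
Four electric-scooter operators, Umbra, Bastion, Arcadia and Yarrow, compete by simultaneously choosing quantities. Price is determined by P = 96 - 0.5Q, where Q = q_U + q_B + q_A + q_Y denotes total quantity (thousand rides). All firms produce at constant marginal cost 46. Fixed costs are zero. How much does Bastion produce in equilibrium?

20

Each firm earns π_i = (96 - 0.5Q)q_i - 46q_i.
Setting ∂π_i/∂q_i = 0 with rivals' quantities fixed: 50 - q_i - (1/2)·Σ_{j≠i} q_j = 0.
By symmetry each firm produces the same amount; substituting Σ_{j≠i} q_j = 3q_i yields q_i = 50/(5/2) = 20.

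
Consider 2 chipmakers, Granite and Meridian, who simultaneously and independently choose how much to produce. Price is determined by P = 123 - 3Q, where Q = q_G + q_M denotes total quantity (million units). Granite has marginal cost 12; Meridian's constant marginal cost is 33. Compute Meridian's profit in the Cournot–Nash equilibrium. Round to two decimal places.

Granite's profit: π_G = (123 - 3Q)q_G - (12q_G). Setting ∂π_G/∂q_G = 0: 111 - 6q_G - 3(q_M) = 0.
Meridian's profit: π_M = (123 - 3Q)q_M - (33q_M). Setting ∂π_M/∂q_M = 0: 90 - 6q_M - 3(q_G) = 0.
Best responses: q_G = (111 - 3q_M)/6, q_M = (90 - 3q_G)/6.
Solving the pair: q_G = 44/3, q_M = 23/3.
Price P = 123 - 3·(67/3) = 56.
Meridian's profit: (56 - 33)·(23/3) = 529/3.

176.33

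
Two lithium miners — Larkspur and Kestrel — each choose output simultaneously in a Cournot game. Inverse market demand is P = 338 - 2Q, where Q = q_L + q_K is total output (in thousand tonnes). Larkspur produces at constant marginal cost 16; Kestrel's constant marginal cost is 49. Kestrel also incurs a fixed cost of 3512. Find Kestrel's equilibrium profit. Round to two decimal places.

128.89

Larkspur's profit: π_L = (338 - 2Q)q_L - (16q_L). Setting ∂π_L/∂q_L = 0: 322 - 4q_L - 2(q_K) = 0.
Kestrel's profit: π_K = (338 - 2Q)q_K - (49q_K). Setting ∂π_K/∂q_K = 0: 289 - 4q_K - 2(q_L) = 0.
So q_L = (322 - 2q_K)/4 and q_K = (289 - 2q_L)/4.
Substituting one into the other gives q_L = 355/6 and q_K = 128/3.
Price P = 338 - 2·(611/6) = 403/3.
Kestrel's profit: (403/3 - 49)·(128/3) - 3512 = 1160/9.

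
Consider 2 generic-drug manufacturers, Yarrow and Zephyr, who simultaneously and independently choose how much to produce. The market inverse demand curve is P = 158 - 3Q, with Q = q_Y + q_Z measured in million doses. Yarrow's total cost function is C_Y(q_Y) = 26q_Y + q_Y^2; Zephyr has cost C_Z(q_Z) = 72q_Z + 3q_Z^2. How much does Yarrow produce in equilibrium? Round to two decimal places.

Yarrow's profit: π_Y = (158 - 3Q)q_Y - (26q_Y + q_Y²). Setting ∂π_Y/∂q_Y = 0: 132 - 8q_Y - 3(q_Z) = 0.
Zephyr's first-order condition: 86 - 12q_Z - 3(q_Y) = 0.
Best responses: q_Y = (132 - 3q_Z)/8, q_Z = (86 - 3q_Y)/12.
Solving the pair: q_Y = 442/29, q_Z = 292/87.

15.24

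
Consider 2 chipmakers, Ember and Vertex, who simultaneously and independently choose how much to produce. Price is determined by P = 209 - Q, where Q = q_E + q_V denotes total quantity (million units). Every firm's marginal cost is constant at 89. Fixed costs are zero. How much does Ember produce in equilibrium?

40

A representative firm's profit is π_i = q_i(209 - Q) - 89q_i.
First-order condition (treating rivals' output as given): 120 - 2q_i - q_j = 0.
With identical firms every q_j equals q_i, so q_j = q_i and 120 = 3q_i, giving q_i = 40.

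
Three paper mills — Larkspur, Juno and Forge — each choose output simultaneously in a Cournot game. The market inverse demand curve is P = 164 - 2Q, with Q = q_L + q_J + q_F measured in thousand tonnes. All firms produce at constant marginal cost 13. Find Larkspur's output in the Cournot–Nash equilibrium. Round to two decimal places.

Each firm earns π_i = (164 - 2Q)q_i - 13q_i.
First-order condition (treating rivals' output as given): 151 - 4q_i - 2·Σ_{j≠i} q_j = 0.
By symmetry each firm produces the same amount; substituting Σ_{j≠i} q_j = 2q_i yields q_i = 151/8.

18.88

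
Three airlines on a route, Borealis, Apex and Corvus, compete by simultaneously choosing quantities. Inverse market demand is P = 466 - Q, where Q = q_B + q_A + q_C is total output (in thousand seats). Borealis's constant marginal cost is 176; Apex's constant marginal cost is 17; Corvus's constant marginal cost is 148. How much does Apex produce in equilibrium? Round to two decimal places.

184.75

Borealis's profit: π_B = (466 - Q)q_B - (176q_B). Setting ∂π_B/∂q_B = 0: 290 - 2q_B - (q_A + q_C) = 0.
Apex's first-order condition: 449 - 2q_A - (q_B + q_C) = 0.
Corvus's first-order condition: 318 - 2q_C - (q_B + q_A) = 0.
Adding the 3 conditions: 1057 − 2Q − 2Q = 0, i.e. Q = 1057/4.
Back-substituting: q_B = (290 − 1057/4) = 103/4, q_A = (449 − 1057/4) = 739/4, q_C = (318 − 1057/4) = 215/4.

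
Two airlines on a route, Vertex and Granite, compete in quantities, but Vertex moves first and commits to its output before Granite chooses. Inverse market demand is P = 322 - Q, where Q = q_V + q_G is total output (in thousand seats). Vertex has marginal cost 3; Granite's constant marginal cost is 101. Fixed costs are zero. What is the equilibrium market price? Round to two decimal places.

Solve by backward induction. Given q_V, the follower Granite maximises π_G = (322 - q_V - q_G)q_G - 101q_G.
Follower FOC: 221 - q_V - 2q_G = 0, so q_G(q_V) = (221 - q_V)/2.
The leader anticipates this reaction. Substituting into P = 322 - Q gives P = 423/2 - (1/2)q_V, so π_V = (423/2 - (1/2)q_V)q_V - 3q_V.
The leader's first-order condition 417/2 - q_V = 0 yields q_V = 417/2.
Then q_G = (221 - 417/2)/2 = 25/4.
Total output Q = 859/4, so price P = 322 - 859/4 = 429/4.

107.25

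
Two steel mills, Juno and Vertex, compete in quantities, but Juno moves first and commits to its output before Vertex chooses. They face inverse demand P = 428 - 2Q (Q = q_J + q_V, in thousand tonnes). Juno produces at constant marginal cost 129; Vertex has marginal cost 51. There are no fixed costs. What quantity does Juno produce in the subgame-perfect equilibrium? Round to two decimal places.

55.25

Solve by backward induction. Given q_J, the follower Vertex maximises π_V = (428 - 2q_J - 2q_V)q_V - 51q_V.
∂π_V/∂q_V = 377 - 2q_J - 4q_V = 0 gives the reaction function q_V = (377 - 2q_J)/4.
Juno substitutes q_V(q_J) into its own profit: π_J = q_J(428 - 2q_J - (377 - 2q_J)/2) - 129q_J = (479/2 - q_J)q_J - 129q_J.
Leader FOC: 221/2 - 2q_J = 0, so q_J = 221/4.
Then q_V = (377 - 2·(221/4))/4 = 533/8.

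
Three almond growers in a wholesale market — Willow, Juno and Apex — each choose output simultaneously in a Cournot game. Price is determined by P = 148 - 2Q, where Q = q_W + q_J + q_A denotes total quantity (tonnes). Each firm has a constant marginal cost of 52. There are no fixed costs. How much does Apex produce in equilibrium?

12

Each firm earns π_i = (148 - 2Q)q_i - 52q_i.
First-order condition (treating rivals' output as given): 96 - 4q_i - 2·Σ_{j≠i} q_j = 0.
With identical firms every q_j equals q_i, so Σ_{j≠i} q_j = 2q_i and 96 = 8q_i, giving q_i = 12.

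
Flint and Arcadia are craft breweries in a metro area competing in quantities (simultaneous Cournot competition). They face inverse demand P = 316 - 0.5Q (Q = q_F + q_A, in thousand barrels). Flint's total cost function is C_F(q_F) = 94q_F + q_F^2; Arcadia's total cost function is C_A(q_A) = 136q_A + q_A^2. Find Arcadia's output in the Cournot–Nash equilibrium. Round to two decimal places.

49.03

Flint's profit: π_F = (316 - 0.5Q)q_F - (94q_F + q_F²). Setting ∂π_F/∂q_F = 0: 222 - 3q_F - (1/2)(q_A) = 0.
Arcadia's first-order condition: 180 - 3q_A - (1/2)(q_F) = 0.
Best responses: q_F = (222 - (1/2)q_A)/3, q_A = (180 - (1/2)q_F)/3.
Substituting one into the other gives q_F = 65.8286 and q_A = 1716/35.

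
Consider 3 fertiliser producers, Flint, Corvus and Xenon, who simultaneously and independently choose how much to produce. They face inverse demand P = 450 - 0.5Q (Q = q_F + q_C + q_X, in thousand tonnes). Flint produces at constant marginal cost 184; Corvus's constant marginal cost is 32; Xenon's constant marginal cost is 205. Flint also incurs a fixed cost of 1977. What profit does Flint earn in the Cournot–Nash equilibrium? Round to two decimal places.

Flint's profit: π_F = (450 - 0.5Q)q_F - (184q_F). Setting ∂π_F/∂q_F = 0: 266 - q_F - (1/2)(q_C + q_X) = 0.
Corvus's profit: π_C = (450 - 0.5Q)q_C - (32q_C). Setting ∂π_C/∂q_C = 0: 418 - q_C - (1/2)(q_F + q_X) = 0.
Xenon's profit: π_X = (450 - 0.5Q)q_X - (205q_X). Setting ∂π_X/∂q_X = 0: 245 - q_X - (1/2)(q_F + q_C) = 0.
Adding the 3 conditions: 929 − Q − Q = 0, i.e. Q = 929/2.
Back-substituting: q_F = (266 − 929/4)/(1/2) = 135/2, q_C = (418 − 929/4)/(1/2) = 743/2, q_X = (245 − 929/4)/(1/2) = 51/2.
Price P = 450 - (1/2)·(929/2) = 871/4.
Flint's profit: (871/4 - 184)·(135/2) - 1977 = 301.1250.

301.13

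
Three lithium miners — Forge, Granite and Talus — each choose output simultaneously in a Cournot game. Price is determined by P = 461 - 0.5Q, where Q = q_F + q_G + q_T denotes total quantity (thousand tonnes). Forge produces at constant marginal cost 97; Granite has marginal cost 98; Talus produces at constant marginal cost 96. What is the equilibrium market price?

Forge's profit: π_F = (461 - 0.5Q)q_F - (97q_F). Setting ∂π_F/∂q_F = 0: 364 - q_F - (1/2)(q_G + q_T) = 0.
Granite's first-order condition: 363 - q_G - (1/2)(q_F + q_T) = 0.
Talus's first-order condition: 365 - q_T - (1/2)(q_F + q_G) = 0.
Adding the 3 conditions: 1092 − Q − Q = 0, i.e. Q = 546.
Back-substituting: q_F = (364 − 273)/(1/2) = 182, q_G = (363 − 273)/(1/2) = 180, q_T = (365 − 273)/(1/2) = 184.
Total output Q = 546, so price P = 461 - (1/2)·546 = 188.

188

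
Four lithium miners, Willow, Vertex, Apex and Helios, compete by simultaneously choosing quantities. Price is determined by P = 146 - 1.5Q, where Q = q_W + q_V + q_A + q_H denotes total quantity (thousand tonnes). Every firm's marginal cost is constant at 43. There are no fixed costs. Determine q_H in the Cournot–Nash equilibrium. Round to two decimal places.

13.73

Each firm earns π_i = (146 - 1.5Q)q_i - 43q_i.
Setting ∂π_i/∂q_i = 0 with rivals' quantities fixed: 103 - 3q_i - (3/2)·Σ_{j≠i} q_j = 0.
With identical firms every q_j equals q_i, so Σ_{j≠i} q_j = 3q_i and 103 = (15/2)q_i, giving q_i = 206/15.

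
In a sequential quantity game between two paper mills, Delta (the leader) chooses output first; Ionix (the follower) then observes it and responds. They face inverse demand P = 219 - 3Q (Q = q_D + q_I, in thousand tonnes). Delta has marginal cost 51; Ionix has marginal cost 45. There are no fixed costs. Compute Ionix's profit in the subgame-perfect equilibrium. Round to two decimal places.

720.75

The follower Ionix best-responds to any q_D: π_I = (219 - 3Q)q_I - 45q_I.
∂π_I/∂q_I = 174 - 3q_D - 6q_I = 0 gives the reaction function q_I = (174 - 3q_D)/6.
The leader anticipates this reaction. Substituting into P = 219 - 3Q gives P = 132 - (3/2)q_D, so π_D = (132 - (3/2)q_D)q_D - 51q_D.
The leader's first-order condition 81 - 3q_D = 0 yields q_D = 27.
Then q_I = (174 - 3·27)/6 = 31/2.
Price P = 219 - 3·(85/2) = 183/2.
Ionix's profit: (183/2 - 45)·(31/2) = 720.7500.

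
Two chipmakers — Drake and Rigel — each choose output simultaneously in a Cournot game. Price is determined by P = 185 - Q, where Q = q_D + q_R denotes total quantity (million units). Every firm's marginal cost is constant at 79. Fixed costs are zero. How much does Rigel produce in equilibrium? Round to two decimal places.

35.33

A representative firm's profit is π_i = q_i(185 - Q) - 79q_i.
Setting ∂π_i/∂q_i = 0 with rivals' quantities fixed: 106 - 2q_i - q_j = 0.
By symmetry each firm produces the same amount; substituting q_j = q_i yields q_i = 106/3.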